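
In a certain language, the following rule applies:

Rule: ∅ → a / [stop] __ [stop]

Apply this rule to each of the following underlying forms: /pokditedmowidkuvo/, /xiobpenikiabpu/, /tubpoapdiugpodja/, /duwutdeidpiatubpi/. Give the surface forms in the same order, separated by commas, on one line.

pokaditedmowidakuvo, xiobapenikiabapu, tubapoapadiugapodja, duwutadeidapiatubapi

/pokditedmowidkuvo/: /k/ and /d/ form a stop–stop cluster, so [a] is inserted between them. /d/ and /k/ form a stop–stop cluster, so [a] is inserted between them. → [pokaditedmowidakuvo].
/xiobpenikiabpu/: /b/ and /p/ form a stop–stop cluster, so [a] is inserted between them. /b/ and /p/ form a stop–stop cluster, so [a] is inserted between them. → [xiobapenikiabapu].
/tubpoapdiugpodja/: /b/ and /p/ form a stop–stop cluster, so [a] is inserted between them. /p/ and /d/ form a stop–stop cluster, so [a] is inserted between them. /g/ and /p/ form a stop–stop cluster, so [a] is inserted between them. → [tubapoapadiugapodja].
/duwutdeidpiatubpi/: /t/ and /d/ form a stop–stop cluster, so [a] is inserted between them. /d/ and /p/ form a stop–stop cluster, so [a] is inserted between them. /b/ and /p/ form a stop–stop cluster, so [a] is inserted between them. → [duwutadeidapiatubapi].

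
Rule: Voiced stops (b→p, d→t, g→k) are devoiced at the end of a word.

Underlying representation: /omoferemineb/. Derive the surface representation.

/b/ is a voiced stop in word-final position, so it devoices to [p].
Surface form: [omofereminep].

omofereminep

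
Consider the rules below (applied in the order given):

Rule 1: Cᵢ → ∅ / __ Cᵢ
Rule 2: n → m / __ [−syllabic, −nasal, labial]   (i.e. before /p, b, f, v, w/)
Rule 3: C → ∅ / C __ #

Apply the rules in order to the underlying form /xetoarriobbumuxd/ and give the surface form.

xetoariobumux

Rule 1 (degemination): /rr/ is a geminate; the first /r/ deletes. /bb/ is a geminate; the first /b/ deletes. /xetoarriobbumuxd/ → xetoariobumuxd.
Rule 2 (nasal place assimilation): no segment meets the environment; /xetoariobumuxd/ is unchanged.
Rule 3 (final cluster simplification): /d/ is the second consonant of a word-final cluster /xd/, so it deletes. /xetoariobumuxd/ → xetoariobumux.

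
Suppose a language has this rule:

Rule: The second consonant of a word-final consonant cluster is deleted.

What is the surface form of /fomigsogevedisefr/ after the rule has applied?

/r/ is the second consonant of a word-final cluster /fr/, so it deletes.
The other instances of /f/, /m/, /g/, /s/, /v/, /d/ do not occur in the required environment and remain unchanged.
Surface form: [fomigsogevedisef].

fomigsogevedisef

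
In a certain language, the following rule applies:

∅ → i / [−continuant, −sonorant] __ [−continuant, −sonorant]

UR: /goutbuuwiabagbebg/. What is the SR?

goutibuuwiabagibebig

/t/ and /b/ form a stop–stop cluster, so [i] is inserted between them.
/g/ and /b/ form a stop–stop cluster, so [i] is inserted between them.
/b/ and /g/ form a stop–stop cluster, so [i] is inserted between them.
Surface form: [goutibuuwiabagibebig].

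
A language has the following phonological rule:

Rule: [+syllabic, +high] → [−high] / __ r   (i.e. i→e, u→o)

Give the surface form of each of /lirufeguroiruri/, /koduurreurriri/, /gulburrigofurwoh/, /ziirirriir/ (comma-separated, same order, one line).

/lirufeguroiruri/: /i/ is a high vowel immediately before /r/, so it lowers to [e]. /u/ is a high vowel immediately before /r/, so it lowers to [o]. /i/ is a high vowel immediately before /r/, so it lowers to [e]. /u/ is a high vowel immediately before /r/, so it lowers to [o]. → [lerufegoroerori].
/koduurreurriri/: /u/ is a high vowel immediately before /r/, so it lowers to [o]. /u/ is a high vowel immediately before /r/, so it lowers to [o]. /i/ is a high vowel immediately before /r/, so it lowers to [e]. → [koduorreorreri].
/gulburrigofurwoh/: /u/ is a high vowel immediately before /r/, so it lowers to [o]. /u/ is a high vowel immediately before /r/, so it lowers to [o]. → [gulborrigoforwoh].
/ziirirriir/: /i/ is a high vowel immediately before /r/, so it lowers to [e]. /i/ is a high vowel immediately before /r/, so it lowers to [e]. /i/ is a high vowel immediately before /r/, so it lowers to [e]. → [ziererrier].

lerufegoroerori, koduorreorreri, gulborrigoforwoh, ziererrier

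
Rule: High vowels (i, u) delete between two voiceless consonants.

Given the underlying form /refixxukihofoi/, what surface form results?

/i/ is a high vowel flanked by voiceless consonants /f/ and /x/, so it deletes.
/u/ is a high vowel flanked by voiceless consonants /x/ and /k/, so it deletes.
/i/ is a high vowel flanked by voiceless consonants /k/ and /h/, so it deletes.
Surface form: [refxxkhofoi].

refxxkhofoi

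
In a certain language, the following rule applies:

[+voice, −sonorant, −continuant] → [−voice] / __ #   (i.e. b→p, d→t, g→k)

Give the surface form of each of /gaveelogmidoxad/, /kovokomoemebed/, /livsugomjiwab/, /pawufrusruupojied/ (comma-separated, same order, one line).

/gaveelogmidoxad/: /d/ is a voiced stop in word-final position, so it devoices to [t]. → [gaveelogmidoxat].
/kovokomoemebed/: /d/ is a voiced stop in word-final position, so it devoices to [t]. → [kovokomoemebet].
/livsugomjiwab/: /b/ is a voiced stop in word-final position, so it devoices to [p]. → [livsugomjiwap].
/pawufrusruupojied/: /d/ is a voiced stop in word-final position, so it devoices to [t]. → [pawufrusruupojiet].

gaveelogmidoxat, kovokomoemebet, livsugomjiwap, pawufrusruupojiet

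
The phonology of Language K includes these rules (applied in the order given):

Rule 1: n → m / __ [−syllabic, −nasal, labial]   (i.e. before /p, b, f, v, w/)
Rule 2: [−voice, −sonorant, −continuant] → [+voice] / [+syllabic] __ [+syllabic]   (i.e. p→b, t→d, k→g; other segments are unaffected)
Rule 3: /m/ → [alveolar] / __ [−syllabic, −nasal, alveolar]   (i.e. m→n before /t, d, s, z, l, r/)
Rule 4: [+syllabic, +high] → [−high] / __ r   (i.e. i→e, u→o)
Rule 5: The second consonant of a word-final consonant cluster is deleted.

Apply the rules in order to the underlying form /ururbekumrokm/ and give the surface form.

ororbegunrok

Rule 1 (nasal place assimilation): no segment meets the environment; /ururbekumrokm/ is unchanged.
Rule 2 (intervocalic voicing): /k/ is a voiceless stop between vowels /e/ and /u/, so it voices to [g]. /ururbekumrokm/ → ururbegumrokm.
Rule 3 (nasal place assimilation): /m/ precedes the alveolar consonant /r/, so it assimilates in place to [n]. /ururbegumrokm/ → ururbegunrokm.
Rule 4 (pre-rhotic lowering): /u/ is a high vowel immediately before /r/, so it lowers to [o]. /u/ is a high vowel immediately before /r/, so it lowers to [o]. /ururbegunrokm/ → ororbegunrokm.
Rule 5 (final cluster simplification): /m/ is the second consonant of a word-final cluster /km/, so it deletes. /ororbegunrokm/ → ororbegunrok.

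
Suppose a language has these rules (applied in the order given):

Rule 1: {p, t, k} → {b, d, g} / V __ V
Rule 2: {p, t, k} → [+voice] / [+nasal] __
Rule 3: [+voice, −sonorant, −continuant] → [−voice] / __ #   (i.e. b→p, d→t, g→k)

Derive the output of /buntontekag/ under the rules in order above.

Rule 1 (intervocalic voicing): /k/ is a voiceless stop between vowels /e/ and /a/, so it voices to [g]. /buntontekag/ → buntontegag.
Rule 2 (post-nasal voicing): /t/ is a voiceless stop immediately after the nasal /n/, so it voices to [d]. /t/ is a voiceless stop immediately after the nasal /n/, so it voices to [d]. /buntontegag/ → bundondegag.
Rule 3 (final devoicing): /g/ is a voiced stop in word-final position, so it devoices to [k]. /bundondegag/ → bundondegak.

bundondegak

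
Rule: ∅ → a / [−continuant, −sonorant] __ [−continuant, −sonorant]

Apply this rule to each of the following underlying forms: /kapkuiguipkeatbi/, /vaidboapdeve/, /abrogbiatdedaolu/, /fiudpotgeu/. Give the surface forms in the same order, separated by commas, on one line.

/kapkuiguipkeatbi/: /p/ and /k/ form a stop–stop cluster, so [a] is inserted between them. /p/ and /k/ form a stop–stop cluster, so [a] is inserted between them. /t/ and /b/ form a stop–stop cluster, so [a] is inserted between them. → [kapakuiguipakeatabi].
/vaidboapdeve/: /d/ and /b/ form a stop–stop cluster, so [a] is inserted between them. /p/ and /d/ form a stop–stop cluster, so [a] is inserted between them. → [vaidaboapadeve].
/abrogbiatdedaolu/: /g/ and /b/ form a stop–stop cluster, so [a] is inserted between them. /t/ and /d/ form a stop–stop cluster, so [a] is inserted between them. → [abrogabiatadedaolu].
/fiudpotgeu/: /d/ and /p/ form a stop–stop cluster, so [a] is inserted between them. /t/ and /g/ form a stop–stop cluster, so [a] is inserted between them. → [fiudapotageu].

kapakuiguipakeatabi, vaidaboapadeve, abrogabiatadedaolu, fiudapotageu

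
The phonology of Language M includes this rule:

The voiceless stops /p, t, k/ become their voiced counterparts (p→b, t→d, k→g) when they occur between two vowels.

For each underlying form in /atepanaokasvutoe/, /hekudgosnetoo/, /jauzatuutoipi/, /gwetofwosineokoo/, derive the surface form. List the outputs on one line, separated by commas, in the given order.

/atepanaokasvutoe/: /t/ is a voiceless stop between vowels /a/ and /e/, so it voices to [d]. /p/ is a voiceless stop between vowels /e/ and /a/, so it voices to [b]. /k/ is a voiceless stop between vowels /o/ and /a/, so it voices to [g]. /t/ is a voiceless stop between vowels /u/ and /o/, so it voices to [d]. → [adebanaogasvudoe].
/hekudgosnetoo/: /k/ is a voiceless stop between vowels /e/ and /u/, so it voices to [g]. /t/ is a voiceless stop between vowels /e/ and /o/, so it voices to [d]. → [hegudgosnedoo].
/jauzatuutoipi/: /t/ is a voiceless stop between vowels /a/ and /u/, so it voices to [d]. /t/ is a voiceless stop between vowels /u/ and /o/, so it voices to [d]. /p/ is a voiceless stop between vowels /i/ and /i/, so it voices to [b]. → [jauzaduudoibi].
/gwetofwosineokoo/: /t/ is a voiceless stop between vowels /e/ and /o/, so it voices to [d]. /k/ is a voiceless stop between vowels /o/ and /o/, so it voices to [g]. → [gwedofwosineogoo].

adebanaogasvudoe, hegudgosnedoo, jauzaduudoibi, gwedofwosineogoo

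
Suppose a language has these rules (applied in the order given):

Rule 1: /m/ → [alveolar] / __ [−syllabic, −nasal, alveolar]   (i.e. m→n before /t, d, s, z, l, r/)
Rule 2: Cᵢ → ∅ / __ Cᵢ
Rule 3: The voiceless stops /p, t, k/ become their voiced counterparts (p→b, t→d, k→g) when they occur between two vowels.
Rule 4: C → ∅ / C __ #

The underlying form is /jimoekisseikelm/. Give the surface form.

jimoegiseigel

Rule 1 (nasal place assimilation): no segment meets the environment; /jimoekisseikelm/ is unchanged.
Rule 2 (degemination): /ss/ is a geminate; the first /s/ deletes. /jimoekisseikelm/ → jimoekiseikelm.
Rule 3 (intervocalic voicing): /k/ is a voiceless stop between vowels /e/ and /i/, so it voices to [g]. /k/ is a voiceless stop between vowels /i/ and /e/, so it voices to [g]. /jimoekiseikelm/ → jimoegiseigelm.
Rule 4 (final cluster simplification): /m/ is the second consonant of a word-final cluster /lm/, so it deletes. /jimoegiseigelm/ → jimoegiseigel.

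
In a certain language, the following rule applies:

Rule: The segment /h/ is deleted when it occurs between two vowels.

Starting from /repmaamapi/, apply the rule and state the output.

repmaamapi

No segment of /repmaamapi/ meets the structural description of the rule, so the form surfaces unchanged.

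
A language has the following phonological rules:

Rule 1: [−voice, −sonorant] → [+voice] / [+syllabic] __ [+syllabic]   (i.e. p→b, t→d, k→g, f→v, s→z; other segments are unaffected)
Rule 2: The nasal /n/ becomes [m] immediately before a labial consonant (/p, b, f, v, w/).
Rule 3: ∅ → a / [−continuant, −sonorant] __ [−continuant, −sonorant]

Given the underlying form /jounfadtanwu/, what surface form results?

Rule 1 (intervocalic voicing): no segment meets the environment; /jounfadtanwu/ is unchanged.
Rule 2 (nasal place assimilation): /n/ precedes the labial consonant /f/, so it assimilates in place to [m]. /n/ precedes the labial consonant /w/, so it assimilates in place to [m]. /jounfadtanwu/ → joumfadtamwu.
Rule 3 (stop-cluster a-epenthesis): /d/ and /t/ form a stop–stop cluster, so [a] is inserted between them. /joumfadtamwu/ → joumfadatamwu.

joumfadatamwu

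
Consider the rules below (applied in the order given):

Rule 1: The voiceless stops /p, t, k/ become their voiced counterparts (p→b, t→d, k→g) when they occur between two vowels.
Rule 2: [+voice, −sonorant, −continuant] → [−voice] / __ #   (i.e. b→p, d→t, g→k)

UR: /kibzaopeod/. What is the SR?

kibzaobeot

Rule 1 (intervocalic voicing): /p/ is a voiceless stop between vowels /o/ and /e/, so it voices to [b]. /kibzaopeod/ → kibzaobeod.
Rule 2 (final devoicing): /d/ is a voiced stop in word-final position, so it devoices to [t]. /kibzaobeod/ → kibzaobeot.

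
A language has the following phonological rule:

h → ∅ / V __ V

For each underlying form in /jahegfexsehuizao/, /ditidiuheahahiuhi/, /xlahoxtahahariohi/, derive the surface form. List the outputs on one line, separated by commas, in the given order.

/jahegfexsehuizao/: /h/ occurs between vowels /a/ and /e/, so it deletes. /h/ occurs between vowels /e/ and /u/, so it deletes. → [jaegfexseuizao].
/ditidiuheahahiuhi/: /h/ occurs between vowels /u/ and /e/, so it deletes. /h/ occurs between vowels /a/ and /a/, so it deletes. /h/ occurs between vowels /a/ and /i/, so it deletes. /h/ occurs between vowels /u/ and /i/, so it deletes. → [ditidiueaaiui].
/xlahoxtahahariohi/: /h/ occurs between vowels /a/ and /o/, so it deletes. /h/ occurs between vowels /a/ and /a/, so it deletes. /h/ occurs between vowels /a/ and /a/, so it deletes. /h/ occurs between vowels /o/ and /i/, so it deletes. → [xlaoxtaaarioi].

jaegfexseuizao, ditidiueaaiui, xlaoxtaaarioi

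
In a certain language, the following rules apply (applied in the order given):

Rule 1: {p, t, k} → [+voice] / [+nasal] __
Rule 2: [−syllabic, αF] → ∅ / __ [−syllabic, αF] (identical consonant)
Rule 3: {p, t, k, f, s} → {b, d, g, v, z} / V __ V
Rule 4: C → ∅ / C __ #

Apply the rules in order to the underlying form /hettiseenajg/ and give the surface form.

hedizeenaj

Rule 1 (post-nasal voicing): no segment meets the environment; /hettiseenajg/ is unchanged.
Rule 2 (degemination): /tt/ is a geminate; the first /t/ deletes. /hettiseenajg/ → hetiseenajg.
Rule 3 (intervocalic voicing): /t/ is a voiceless obstruent between vowels /e/ and /i/, so it voices to [d]. /s/ is a voiceless obstruent between vowels /i/ and /e/, so it voices to [z]. /hetiseenajg/ → hedizeenajg.
Rule 4 (final cluster simplification): /g/ is the second consonant of a word-final cluster /jg/, so it deletes. /hedizeenajg/ → hedizeenaj.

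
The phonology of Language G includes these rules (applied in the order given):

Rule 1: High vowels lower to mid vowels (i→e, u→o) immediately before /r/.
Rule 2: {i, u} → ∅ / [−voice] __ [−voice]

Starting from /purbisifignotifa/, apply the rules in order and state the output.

porbisfignotfa

Rule 1 (pre-rhotic lowering): /u/ is a high vowel immediately before /r/, so it lowers to [o]. /purbisifignotifa/ → porbisifignotifa.
Rule 2 (high vowel syncope): /i/ is a high vowel flanked by voiceless consonants /s/ and /f/, so it deletes. /i/ is a high vowel flanked by voiceless consonants /t/ and /f/, so it deletes. /porbisifignotifa/ → porbisfignotfa.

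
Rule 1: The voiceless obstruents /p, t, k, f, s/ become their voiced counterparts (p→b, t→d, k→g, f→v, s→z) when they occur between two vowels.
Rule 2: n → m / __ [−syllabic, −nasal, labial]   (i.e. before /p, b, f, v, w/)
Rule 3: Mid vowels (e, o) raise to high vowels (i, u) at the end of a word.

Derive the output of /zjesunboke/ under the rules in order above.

zjezumbogi

Rule 1 (intervocalic voicing): /s/ is a voiceless obstruent between vowels /e/ and /u/, so it voices to [z]. /k/ is a voiceless obstruent between vowels /o/ and /e/, so it voices to [g]. /zjesunboke/ → zjezunboge.
Rule 2 (nasal place assimilation): /n/ precedes the labial consonant /b/, so it assimilates in place to [m]. /zjezunboge/ → zjezumboge.
Rule 3 (final vowel raising): /e/ is a mid vowel in word-final position, so it raises to [i]. /zjezumboge/ → zjezumbogi.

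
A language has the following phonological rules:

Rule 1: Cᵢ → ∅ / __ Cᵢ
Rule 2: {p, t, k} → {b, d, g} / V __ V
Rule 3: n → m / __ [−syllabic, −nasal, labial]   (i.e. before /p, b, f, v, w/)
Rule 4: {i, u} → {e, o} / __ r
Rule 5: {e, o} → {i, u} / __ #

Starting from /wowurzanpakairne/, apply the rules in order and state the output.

woworzampagaerni

Rule 1 (degemination): no segment meets the environment; /wowurzanpakairne/ is unchanged.
Rule 2 (intervocalic voicing): /k/ is a voiceless stop between vowels /a/ and /a/, so it voices to [g]. /wowurzanpakairne/ → wowurzanpagairne.
Rule 3 (nasal place assimilation): /n/ precedes the labial consonant /p/, so it assimilates in place to [m]. /wowurzanpagairne/ → wowurzampagairne.
Rule 4 (pre-rhotic lowering): /u/ is a high vowel immediately before /r/, so it lowers to [o]. /i/ is a high vowel immediately before /r/, so it lowers to [e]. /wowurzampagairne/ → woworzampagaerne.
Rule 5 (final vowel raising): /e/ is a mid vowel in word-final position, so it raises to [i]. /woworzampagaerne/ → woworzampagaerni.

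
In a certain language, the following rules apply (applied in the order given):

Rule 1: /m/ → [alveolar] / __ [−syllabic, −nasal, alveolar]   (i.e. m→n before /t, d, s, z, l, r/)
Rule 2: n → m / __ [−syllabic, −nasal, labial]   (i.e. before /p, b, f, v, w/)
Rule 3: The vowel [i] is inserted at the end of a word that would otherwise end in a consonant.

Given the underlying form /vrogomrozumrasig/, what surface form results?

vrogonrozunrasigi

Rule 1 (nasal place assimilation): /m/ precedes the alveolar consonant /r/, so it assimilates in place to [n]. /m/ precedes the alveolar consonant /r/, so it assimilates in place to [n]. /vrogomrozumrasig/ → vrogonrozunrasig.
Rule 2 (nasal place assimilation): no segment meets the environment; /vrogonrozunrasig/ is unchanged.
Rule 3 (final i-epenthesis): the form ends in the consonant /g/, so [i] is inserted word-finally. /vrogonrozunrasig/ → vrogonrozunrasigi.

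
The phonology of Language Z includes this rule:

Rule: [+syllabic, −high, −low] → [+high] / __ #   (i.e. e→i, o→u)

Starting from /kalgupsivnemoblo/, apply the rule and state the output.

kalgupsivnemoblu

Scanning /kalgupsivnemoblo/: /e/ at position 11 is not in the conditioning environment; /o/ at position 13 is not in the conditioning environment; /o/ is a mid vowel in word-final position, so it raises to [u].
Result: [kalgupsivnemoblu].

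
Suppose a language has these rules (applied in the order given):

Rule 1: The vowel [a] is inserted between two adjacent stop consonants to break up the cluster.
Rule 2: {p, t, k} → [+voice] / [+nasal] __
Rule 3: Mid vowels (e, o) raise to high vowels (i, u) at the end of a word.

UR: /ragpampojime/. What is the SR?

Rule 1 (stop-cluster a-epenthesis): /g/ and /p/ form a stop–stop cluster, so [a] is inserted between them. /ragpampojime/ → ragapampojime.
Rule 2 (post-nasal voicing): /p/ is a voiceless stop immediately after the nasal /m/, so it voices to [b]. /ragapampojime/ → ragapambojime.
Rule 3 (final vowel raising): /e/ is a mid vowel in word-final position, so it raises to [i]. /ragapambojime/ → ragapambojimi.

ragapambojimi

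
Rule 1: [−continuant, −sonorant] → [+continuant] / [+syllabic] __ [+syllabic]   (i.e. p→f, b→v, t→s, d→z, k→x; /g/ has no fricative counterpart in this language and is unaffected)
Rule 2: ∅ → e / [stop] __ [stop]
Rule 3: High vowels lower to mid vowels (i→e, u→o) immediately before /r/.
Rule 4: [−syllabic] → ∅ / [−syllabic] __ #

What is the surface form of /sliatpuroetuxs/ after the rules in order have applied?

sliateporoesux

Rule 1 (intervocalic spirantization): /t/ is a stop between vowels /e/ and /u/, so it spirantizes to the fricative [s]. /sliatpuroetuxs/ → sliatpuroesuxs.
Rule 2 (stop-cluster e-epenthesis): /t/ and /p/ form a stop–stop cluster, so [e] is inserted between them. /sliatpuroesuxs/ → sliatepuroesuxs.
Rule 3 (pre-rhotic lowering): /u/ is a high vowel immediately before /r/, so it lowers to [o]. /sliatepuroesuxs/ → sliateporoesuxs.
Rule 4 (final cluster simplification): /s/ is the second consonant of a word-final cluster /xs/, so it deletes. /sliateporoesuxs/ → sliateporoesux.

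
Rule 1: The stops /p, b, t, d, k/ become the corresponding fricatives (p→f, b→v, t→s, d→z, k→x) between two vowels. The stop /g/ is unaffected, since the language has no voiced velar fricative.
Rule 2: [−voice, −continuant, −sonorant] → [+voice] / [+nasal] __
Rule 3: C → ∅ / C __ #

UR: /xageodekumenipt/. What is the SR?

Rule 1 (intervocalic spirantization): /d/ is a stop between vowels /o/ and /e/, so it spirantizes to the fricative [z]. /k/ is a stop between vowels /e/ and /u/, so it spirantizes to the fricative [x]. /xageodekumenipt/ → xageozexumenipt.
Rule 2 (post-nasal voicing): no segment meets the environment; /xageozexumenipt/ is unchanged.
Rule 3 (final cluster simplification): /t/ is the second consonant of a word-final cluster /pt/, so it deletes. /xageozexumenipt/ → xageozexumenip.

xageozexumenip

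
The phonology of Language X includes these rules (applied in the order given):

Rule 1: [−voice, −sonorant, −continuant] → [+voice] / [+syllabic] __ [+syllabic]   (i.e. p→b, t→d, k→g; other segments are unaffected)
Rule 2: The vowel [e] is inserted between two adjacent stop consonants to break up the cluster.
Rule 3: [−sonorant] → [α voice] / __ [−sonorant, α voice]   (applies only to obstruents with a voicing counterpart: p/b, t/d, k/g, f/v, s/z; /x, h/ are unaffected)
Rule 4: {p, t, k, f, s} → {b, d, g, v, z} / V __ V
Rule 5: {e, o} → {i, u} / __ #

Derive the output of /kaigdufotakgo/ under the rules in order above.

kaigeduvodagegu

Rule 1 (intervocalic voicing): /t/ is a voiceless stop between vowels /o/ and /a/, so it voices to [d]. /kaigdufotakgo/ → kaigdufodakgo.
Rule 2 (stop-cluster e-epenthesis): /g/ and /d/ form a stop–stop cluster, so [e] is inserted between them. /k/ and /g/ form a stop–stop cluster, so [e] is inserted between them. /kaigdufodakgo/ → kaigedufodakego.
Rule 3 (regressive voicing assimilation): no segment meets the environment; /kaigedufodakego/ is unchanged.
Rule 4 (intervocalic voicing): /f/ is a voiceless obstruent between vowels /u/ and /o/, so it voices to [v]. /k/ is a voiceless obstruent between vowels /a/ and /e/, so it voices to [g]. /kaigedufodakego/ → kaigeduvodagego.
Rule 5 (final vowel raising): /o/ is a mid vowel in word-final position, so it raises to [u]. /kaigeduvodagego/ → kaigeduvodagegu.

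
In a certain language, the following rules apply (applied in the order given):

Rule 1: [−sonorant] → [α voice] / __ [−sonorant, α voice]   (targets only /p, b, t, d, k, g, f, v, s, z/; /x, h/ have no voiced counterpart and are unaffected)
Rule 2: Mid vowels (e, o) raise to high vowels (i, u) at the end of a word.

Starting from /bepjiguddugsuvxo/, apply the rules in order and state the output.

Rule 1 (regressive voicing assimilation): /g/ precedes the voiceless obstruent /s/, so it devoices to [k] by assimilation. /v/ precedes the voiceless obstruent /x/, so it devoices to [f] by assimilation. /bepjiguddugsuvxo/ → bepjigudduksufxo.
Rule 2 (final vowel raising): /o/ is a mid vowel in word-final position, so it raises to [u]. /bepjigudduksufxo/ → bepjigudduksufxu.

bepjigudduksufxu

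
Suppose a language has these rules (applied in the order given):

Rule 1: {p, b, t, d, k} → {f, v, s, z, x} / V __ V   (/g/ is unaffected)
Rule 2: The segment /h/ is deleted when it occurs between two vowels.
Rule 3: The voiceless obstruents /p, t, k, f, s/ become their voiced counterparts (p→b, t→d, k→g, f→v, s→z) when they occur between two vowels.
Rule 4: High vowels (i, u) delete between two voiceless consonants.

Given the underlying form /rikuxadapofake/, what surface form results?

rixxazavovaxe

Rule 1 (intervocalic spirantization): /k/ is a stop between vowels /i/ and /u/, so it spirantizes to the fricative [x]. /d/ is a stop between vowels /a/ and /a/, so it spirantizes to the fricative [z]. /p/ is a stop between vowels /a/ and /o/, so it spirantizes to the fricative [f]. /k/ is a stop between vowels /a/ and /e/, so it spirantizes to the fricative [x]. /rikuxadapofake/ → rixuxazafofaxe.
Rule 2 (intervocalic h-deletion): no segment meets the environment; /rixuxazafofaxe/ is unchanged.
Rule 3 (intervocalic voicing): /f/ is a voiceless obstruent between vowels /a/ and /o/, so it voices to [v]. /f/ is a voiceless obstruent between vowels /o/ and /a/, so it voices to [v]. /rixuxazafofaxe/ → rixuxazavovaxe.
Rule 4 (high vowel syncope): /u/ is a high vowel flanked by voiceless consonants /x/ and /x/, so it deletes. /rixuxazavovaxe/ → rixxazavovaxe.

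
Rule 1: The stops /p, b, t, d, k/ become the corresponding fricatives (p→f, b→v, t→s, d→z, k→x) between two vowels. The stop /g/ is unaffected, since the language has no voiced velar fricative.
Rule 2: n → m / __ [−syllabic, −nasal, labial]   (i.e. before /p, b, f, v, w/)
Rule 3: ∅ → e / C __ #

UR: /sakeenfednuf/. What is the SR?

Rule 1 (intervocalic spirantization): /k/ is a stop between vowels /a/ and /e/, so it spirantizes to the fricative [x]. /sakeenfednuf/ → saxeenfednuf.
Rule 2 (nasal place assimilation): /n/ precedes the labial consonant /f/, so it assimilates in place to [m]. /saxeenfednuf/ → saxeemfednuf.
Rule 3 (final e-epenthesis): the form ends in the consonant /f/, so [e] is inserted word-finally. /saxeemfednuf/ → saxeemfednufe.

saxeemfednufe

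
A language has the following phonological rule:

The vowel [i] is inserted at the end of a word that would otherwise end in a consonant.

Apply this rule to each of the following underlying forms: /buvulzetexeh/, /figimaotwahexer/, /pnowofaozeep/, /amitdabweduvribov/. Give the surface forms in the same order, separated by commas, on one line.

buvulzetexehi, figimaotwahexeri, pnowofaozeepi, amitdabweduvribovi

/buvulzetexeh/: the form ends in the consonant /h/, so [i] is inserted word-finally. → [buvulzetexehi].
/figimaotwahexer/: the form ends in the consonant /r/, so [i] is inserted word-finally. → [figimaotwahexeri].
/pnowofaozeep/: the form ends in the consonant /p/, so [i] is inserted word-finally. → [pnowofaozeepi].
/amitdabweduvribov/: the form ends in the consonant /v/, so [i] is inserted word-finally. → [amitdabweduvribovi].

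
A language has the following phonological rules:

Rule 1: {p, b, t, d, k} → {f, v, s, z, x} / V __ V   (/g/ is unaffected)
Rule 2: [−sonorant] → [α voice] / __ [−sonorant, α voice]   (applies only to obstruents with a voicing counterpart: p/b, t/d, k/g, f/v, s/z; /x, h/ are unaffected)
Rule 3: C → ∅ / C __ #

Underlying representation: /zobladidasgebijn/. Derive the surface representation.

Rule 1 (intervocalic spirantization): /d/ is a stop between vowels /a/ and /i/, so it spirantizes to the fricative [z]. /d/ is a stop between vowels /i/ and /a/, so it spirantizes to the fricative [z]. /b/ is a stop between vowels /e/ and /i/, so it spirantizes to the fricative [v]. /zobladidasgebijn/ → zoblazizasgevijn.
Rule 2 (regressive voicing assimilation): /s/ precedes the voiced obstruent /g/, so it voices to [z] by assimilation. /zoblazizasgevijn/ → zoblazizazgevijn.
Rule 3 (final cluster simplification): /n/ is the second consonant of a word-final cluster /jn/, so it deletes. /zoblazizazgevijn/ → zoblazizazgevij.

zoblazizazgevij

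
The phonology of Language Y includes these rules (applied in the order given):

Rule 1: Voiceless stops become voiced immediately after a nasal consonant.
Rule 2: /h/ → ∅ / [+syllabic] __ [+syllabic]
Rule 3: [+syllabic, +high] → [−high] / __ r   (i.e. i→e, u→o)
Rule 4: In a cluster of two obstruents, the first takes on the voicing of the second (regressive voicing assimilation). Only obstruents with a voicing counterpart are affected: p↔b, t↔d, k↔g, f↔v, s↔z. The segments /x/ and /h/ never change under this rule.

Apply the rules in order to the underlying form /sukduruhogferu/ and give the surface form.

sugdoruokferu

Rule 1 (post-nasal voicing): no segment meets the environment; /sukduruhogferu/ is unchanged.
Rule 2 (intervocalic h-deletion): /h/ occurs between vowels /u/ and /o/, so it deletes. /sukduruhogferu/ → sukduruogferu.
Rule 3 (pre-rhotic lowering): /u/ is a high vowel immediately before /r/, so it lowers to [o]. /sukduruogferu/ → sukdoruogferu.
Rule 4 (regressive voicing assimilation): /k/ precedes the voiced obstruent /d/, so it voices to [g] by assimilation. /g/ precedes the voiceless obstruent /f/, so it devoices to [k] by assimilation. /sukdoruogferu/ → sugdoruokferu.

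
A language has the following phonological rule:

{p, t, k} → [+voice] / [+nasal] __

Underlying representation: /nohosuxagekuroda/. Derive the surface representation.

No segment of /nohosuxagekuroda/ meets the structural description of the rule, so the form surfaces unchanged.

nohosuxagekuroda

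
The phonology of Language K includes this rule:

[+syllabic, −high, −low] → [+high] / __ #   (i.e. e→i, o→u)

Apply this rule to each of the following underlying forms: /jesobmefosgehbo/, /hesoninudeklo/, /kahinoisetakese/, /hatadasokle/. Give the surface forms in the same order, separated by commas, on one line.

/jesobmefosgehbo/: /o/ is a mid vowel in word-final position, so it raises to [u]. → [jesobmefosgehbu].
/hesoninudeklo/: /o/ is a mid vowel in word-final position, so it raises to [u]. → [hesoninudeklu].
/kahinoisetakese/: /e/ is a mid vowel in word-final position, so it raises to [i]. → [kahinoisetakesi].
/hatadasokle/: /e/ is a mid vowel in word-final position, so it raises to [i]. → [hatadasokli].

jesobmefosgehbu, hesoninudeklu, kahinoisetakesi, hatadasokli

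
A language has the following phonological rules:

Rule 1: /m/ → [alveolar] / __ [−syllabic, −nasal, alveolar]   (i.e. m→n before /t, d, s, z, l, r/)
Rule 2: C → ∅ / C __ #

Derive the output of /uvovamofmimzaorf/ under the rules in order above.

Rule 1 (nasal place assimilation): /m/ precedes the alveolar consonant /z/, so it assimilates in place to [n]. /uvovamofmimzaorf/ → uvovamofminzaorf.
Rule 2 (final cluster simplification): /f/ is the second consonant of a word-final cluster /rf/, so it deletes. /uvovamofminzaorf/ → uvovamofminzaor.

uvovamofminzaor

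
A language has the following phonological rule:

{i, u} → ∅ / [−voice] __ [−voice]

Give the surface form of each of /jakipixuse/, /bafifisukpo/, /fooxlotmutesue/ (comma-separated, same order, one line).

/jakipixuse/: /i/ is a high vowel flanked by voiceless consonants /k/ and /p/, so it deletes. /i/ is a high vowel flanked by voiceless consonants /p/ and /x/, so it deletes. /u/ is a high vowel flanked by voiceless consonants /x/ and /s/, so it deletes. → [jakpxse].
/bafifisukpo/: /i/ is a high vowel flanked by voiceless consonants /f/ and /f/, so it deletes. /i/ is a high vowel flanked by voiceless consonants /f/ and /s/, so it deletes. /u/ is a high vowel flanked by voiceless consonants /s/ and /k/, so it deletes. → [baffskpo].
/fooxlotmutesue/: the rule's environment is not met; surfaces unchanged as [fooxlotmutesue].

jakpxse, baffskpo, fooxlotmutesue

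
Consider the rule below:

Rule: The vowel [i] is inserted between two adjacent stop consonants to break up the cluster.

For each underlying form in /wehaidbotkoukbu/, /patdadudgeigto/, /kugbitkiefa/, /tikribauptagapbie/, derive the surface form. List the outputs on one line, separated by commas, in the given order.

/wehaidbotkoukbu/: /d/ and /b/ form a stop–stop cluster, so [i] is inserted between them. /t/ and /k/ form a stop–stop cluster, so [i] is inserted between them. /k/ and /b/ form a stop–stop cluster, so [i] is inserted between them. → [wehaidibotikoukibu].
/patdadudgeigto/: /t/ and /d/ form a stop–stop cluster, so [i] is inserted between them. /d/ and /g/ form a stop–stop cluster, so [i] is inserted between them. /g/ and /t/ form a stop–stop cluster, so [i] is inserted between them. → [patidadudigeigito].
/kugbitkiefa/: /g/ and /b/ form a stop–stop cluster, so [i] is inserted between them. /t/ and /k/ form a stop–stop cluster, so [i] is inserted between them. → [kugibitikiefa].
/tikribauptagapbie/: /p/ and /t/ form a stop–stop cluster, so [i] is inserted between them. /p/ and /b/ form a stop–stop cluster, so [i] is inserted between them. → [tikribaupitagapibie].

wehaidibotikoukibu, patidadudigeigito, kugibitikiefa, tikribaupitagapibie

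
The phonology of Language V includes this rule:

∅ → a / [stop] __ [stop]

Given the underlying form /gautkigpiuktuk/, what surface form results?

gautakigapiukatuk

/t/ and /k/ form a stop–stop cluster, so [a] is inserted between them.
/g/ and /p/ form a stop–stop cluster, so [a] is inserted between them.
/k/ and /t/ form a stop–stop cluster, so [a] is inserted between them.
Surface form: [gautakigapiukatuk].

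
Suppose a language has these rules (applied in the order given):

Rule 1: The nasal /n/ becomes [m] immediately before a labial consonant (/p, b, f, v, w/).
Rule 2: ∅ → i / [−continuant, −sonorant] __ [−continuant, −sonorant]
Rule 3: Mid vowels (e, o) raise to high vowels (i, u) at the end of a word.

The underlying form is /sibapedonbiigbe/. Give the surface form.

sibapedombiigibi

Rule 1 (nasal place assimilation): /n/ precedes the labial consonant /b/, so it assimilates in place to [m]. /sibapedonbiigbe/ → sibapedombiigbe.
Rule 2 (stop-cluster i-epenthesis): /g/ and /b/ form a stop–stop cluster, so [i] is inserted between them. /sibapedombiigbe/ → sibapedombiigibe.
Rule 3 (final vowel raising): /e/ is a mid vowel in word-final position, so it raises to [i]. /sibapedombiigibe/ → sibapedombiigibi.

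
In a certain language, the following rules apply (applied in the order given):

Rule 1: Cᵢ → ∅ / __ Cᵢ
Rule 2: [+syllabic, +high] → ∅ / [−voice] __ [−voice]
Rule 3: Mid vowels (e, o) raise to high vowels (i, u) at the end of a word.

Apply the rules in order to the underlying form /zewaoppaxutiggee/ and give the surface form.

Rule 1 (degemination): /pp/ is a geminate; the first /p/ deletes. /gg/ is a geminate; the first /g/ deletes. /zewaoppaxutiggee/ → zewaopaxutigee.
Rule 2 (high vowel syncope): /u/ is a high vowel flanked by voiceless consonants /x/ and /t/, so it deletes. /zewaopaxutigee/ → zewaopaxtigee.
Rule 3 (final vowel raising): /e/ is a mid vowel in word-final position, so it raises to [i]. /zewaopaxtigee/ → zewaopaxtigei.

zewaopaxtigei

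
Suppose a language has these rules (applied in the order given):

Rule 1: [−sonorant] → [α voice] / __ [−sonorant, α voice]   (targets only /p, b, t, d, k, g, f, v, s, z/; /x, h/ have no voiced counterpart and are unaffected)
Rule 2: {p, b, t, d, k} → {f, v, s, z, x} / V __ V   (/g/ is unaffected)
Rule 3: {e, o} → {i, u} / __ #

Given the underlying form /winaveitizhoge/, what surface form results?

winaveisishogi

Rule 1 (regressive voicing assimilation): /z/ precedes the voiceless obstruent /h/, so it devoices to [s] by assimilation. /winaveitizhoge/ → winaveitishoge.
Rule 2 (intervocalic spirantization): /t/ is a stop between vowels /i/ and /i/, so it spirantizes to the fricative [s]. /winaveitishoge/ → winaveisishoge.
Rule 3 (final vowel raising): /e/ is a mid vowel in word-final position, so it raises to [i]. /winaveisishoge/ → winaveisishogi.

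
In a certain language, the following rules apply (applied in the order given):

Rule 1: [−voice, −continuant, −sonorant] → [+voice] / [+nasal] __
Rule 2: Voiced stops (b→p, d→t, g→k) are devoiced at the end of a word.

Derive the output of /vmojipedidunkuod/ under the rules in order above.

Rule 1 (post-nasal voicing): /k/ is a voiceless stop immediately after the nasal /n/, so it voices to [g]. /vmojipedidunkuod/ → vmojipedidunguod.
Rule 2 (final devoicing): /d/ is a voiced stop in word-final position, so it devoices to [t]. /vmojipedidunguod/ → vmojipedidunguot.

vmojipedidunguot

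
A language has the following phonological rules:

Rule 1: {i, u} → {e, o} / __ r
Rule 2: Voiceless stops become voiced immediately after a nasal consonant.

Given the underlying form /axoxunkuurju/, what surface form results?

axoxunguorju

Rule 1 (pre-rhotic lowering): /u/ is a high vowel immediately before /r/, so it lowers to [o]. /axoxunkuurju/ → axoxunkuorju.
Rule 2 (post-nasal voicing): /k/ is a voiceless stop immediately after the nasal /n/, so it voices to [g]. /axoxunkuorju/ → axoxunguorju.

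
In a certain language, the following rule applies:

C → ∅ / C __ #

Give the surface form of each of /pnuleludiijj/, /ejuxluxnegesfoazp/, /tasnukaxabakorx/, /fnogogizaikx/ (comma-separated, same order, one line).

/pnuleludiijj/: /j/ is the second consonant of a word-final cluster /jj/, so it deletes. → [pnuleludiij].
/ejuxluxnegesfoazp/: /p/ is the second consonant of a word-final cluster /zp/, so it deletes. → [ejuxluxnegesfoaz].
/tasnukaxabakorx/: /x/ is the second consonant of a word-final cluster /rx/, so it deletes. → [tasnukaxabakor].
/fnogogizaikx/: /x/ is the second consonant of a word-final cluster /kx/, so it deletes. → [fnogogizaik].

pnuleludiij, ejuxluxnegesfoaz, tasnukaxabakor, fnogogizaik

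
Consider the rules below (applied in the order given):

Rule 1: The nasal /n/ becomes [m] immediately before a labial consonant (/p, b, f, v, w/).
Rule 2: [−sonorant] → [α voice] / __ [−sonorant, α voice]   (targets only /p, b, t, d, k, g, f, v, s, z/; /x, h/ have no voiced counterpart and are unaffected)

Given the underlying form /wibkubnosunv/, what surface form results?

wipkubnosumv

Rule 1 (nasal place assimilation): /n/ precedes the labial consonant /v/, so it assimilates in place to [m]. /wibkubnosunv/ → wibkubnosumv.
Rule 2 (regressive voicing assimilation): /b/ precedes the voiceless obstruent /k/, so it devoices to [p] by assimilation. /wibkubnosumv/ → wipkubnosumv.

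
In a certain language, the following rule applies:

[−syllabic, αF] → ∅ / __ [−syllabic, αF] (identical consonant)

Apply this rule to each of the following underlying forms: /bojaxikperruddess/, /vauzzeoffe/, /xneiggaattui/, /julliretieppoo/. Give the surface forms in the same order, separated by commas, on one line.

/bojaxikperruddess/: /rr/ is a geminate; the first /r/ deletes. /dd/ is a geminate; the first /d/ deletes. /ss/ is a geminate; the first /s/ deletes. → [bojaxikperudes].
/vauzzeoffe/: /zz/ is a geminate; the first /z/ deletes. /ff/ is a geminate; the first /f/ deletes. → [vauzeofe].
/xneiggaattui/: /gg/ is a geminate; the first /g/ deletes. /tt/ is a geminate; the first /t/ deletes. → [xneigaatui].
/julliretieppoo/: /ll/ is a geminate; the first /l/ deletes. /pp/ is a geminate; the first /p/ deletes. → [juliretiepoo].

bojaxikperudes, vauzeofe, xneigaatui, juliretiepoo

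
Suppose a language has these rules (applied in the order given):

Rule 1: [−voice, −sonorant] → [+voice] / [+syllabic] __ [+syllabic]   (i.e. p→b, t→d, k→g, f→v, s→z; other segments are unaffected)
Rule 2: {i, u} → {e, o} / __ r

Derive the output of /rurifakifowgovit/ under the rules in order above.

rorivagivowgovit

Rule 1 (intervocalic voicing): /f/ is a voiceless obstruent between vowels /i/ and /a/, so it voices to [v]. /k/ is a voiceless obstruent between vowels /a/ and /i/, so it voices to [g]. /f/ is a voiceless obstruent between vowels /i/ and /o/, so it voices to [v]. /rurifakifowgovit/ → rurivagivowgovit.
Rule 2 (pre-rhotic lowering): /u/ is a high vowel immediately before /r/, so it lowers to [o]. /rurivagivowgovit/ → rorivagivowgovit.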